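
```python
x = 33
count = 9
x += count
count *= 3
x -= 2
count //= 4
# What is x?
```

Trace:
`x = 33` → x = 33
`count = 9` → count = 9
`x += count` → x = 42
`count *= 3` → count = 27
`x -= 2` → x = 40
`count //= 4` → count = 6
So x = 40

Answer: 40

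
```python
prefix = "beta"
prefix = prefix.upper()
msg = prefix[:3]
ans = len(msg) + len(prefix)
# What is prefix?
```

Trace:
`prefix = "beta"` → prefix = 'beta'
`prefix = prefix.upper()` → prefix = 'BETA'
`msg = prefix[:3]` → msg = 'BET'
`ans = len(msg) + len(prefix)` → ans = 7
So prefix = 'BETA'

Answer: 'BETA'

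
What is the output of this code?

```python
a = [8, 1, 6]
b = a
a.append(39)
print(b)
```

Key concept: basic list aliasing.
Step by step:
`a = [8, 1, 6]` → a = [8, 1, 6]
`b = a` → b = [8, 1, 6] (same object as a)
`a.append(39)` → a = [8, 1, 6, 39] (same object as b); b = [8, 1, 6, 39] (same object as a)
`print(b)` → prints [8, 1, 6, 39]

Answer: [8, 1, 6, 39]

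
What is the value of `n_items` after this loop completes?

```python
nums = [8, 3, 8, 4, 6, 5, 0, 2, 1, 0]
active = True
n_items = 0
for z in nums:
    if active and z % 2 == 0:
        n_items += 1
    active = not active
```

Count even values at even positions
`n_items` takes the values: 0 → 1 → 2 → 3 → 4

Answer: 4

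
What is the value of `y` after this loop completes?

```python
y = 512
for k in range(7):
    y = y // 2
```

Halve 7 times: 512 // 2^7 = 4
`y` takes the values: 512 → 256 → 128 → 64 → 32 → 16 → 8 → 4

Answer: 4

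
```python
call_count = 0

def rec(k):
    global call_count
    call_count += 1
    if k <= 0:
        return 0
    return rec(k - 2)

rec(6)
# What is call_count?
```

Linear recursion stepping by 2: 4 calls from k=6 down to ≤0.

Answer: 4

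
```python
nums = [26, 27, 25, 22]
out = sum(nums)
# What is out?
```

Trace:
`nums = [26, 27, 25, 22]` → nums = [26, 27, 25, 22]
`out = sum(nums)` → out = 100
So out = 100

Answer: 100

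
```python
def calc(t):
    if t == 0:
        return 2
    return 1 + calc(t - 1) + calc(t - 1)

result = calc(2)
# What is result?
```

calc(t) = 1 + 2·calc(t-1), calc(0)=2. Closed form: (2+1)·2^2 - 1 = 11.

Answer: 11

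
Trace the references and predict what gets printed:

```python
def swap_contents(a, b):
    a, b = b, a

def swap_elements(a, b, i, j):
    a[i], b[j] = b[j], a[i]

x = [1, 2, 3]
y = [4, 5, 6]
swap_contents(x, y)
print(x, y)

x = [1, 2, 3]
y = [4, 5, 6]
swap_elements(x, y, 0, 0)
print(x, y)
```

Key concept: parameter rebinding vs mutation.
Step by step:
`x = [1, 2, 3]` → x = [1, 2, 3]
`y = [4, 5, 6]` → y = [4, 5, 6]
`swap_contents(x, y)` → no visible change to tracked variables
`print(x, y)` → prints [1, 2, 3] [4, 5, 6]
`x = [1, 2, 3]` → x = [1, 2, 3]
`y = [4, 5, 6]` → y = [4, 5, 6]
`swap_elements(x, y, 0, 0)` → x = [4, 2, 3]; y = [1, 5, 6]
`print(x, y)` → prints [4, 2, 3] [1, 5, 6]

Answer:
[1, 2, 3] [4, 5, 6]
[4, 2, 3] [1, 5, 6]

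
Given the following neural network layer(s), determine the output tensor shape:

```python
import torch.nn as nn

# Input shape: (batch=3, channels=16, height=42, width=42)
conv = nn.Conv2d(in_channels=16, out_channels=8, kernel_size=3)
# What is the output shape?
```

Input: (3, 16, 42, 42) -> Output: (3, 8, 40, 40)

Answer: (3, 8, 40, 40)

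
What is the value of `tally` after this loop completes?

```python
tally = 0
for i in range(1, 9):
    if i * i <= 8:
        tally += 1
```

Count numbers where i² ≤ 8
`tally` takes the values: 0 → 1 → 2

Answer: 2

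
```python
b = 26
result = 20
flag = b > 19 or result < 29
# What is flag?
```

Trace:
`b = 26` → b = 26
`result = 20` → result = 20
`flag = b > 19 or result < 29` → flag = True
So flag = True

Answer: True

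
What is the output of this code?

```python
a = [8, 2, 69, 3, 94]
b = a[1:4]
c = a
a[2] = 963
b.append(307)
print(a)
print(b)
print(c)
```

Key concept: slice vs alias.
Step by step:
`a = [8, 2, 69, 3, 94]` → a = [8, 2, 69, 3, 94]
`b = a[1:4]` → b = [2, 69, 3]
`c = a` → c = [8, 2, 69, 3, 94] (same object as a)
`a[2] = 963` → a = [8, 2, 963, 3, 94] (same object as c); c = [8, 2, 963, 3, 94] (same object as a)
`b.append(307)` → b = [2, 69, 3, 307]
`print(a)` → prints [8, 2, 963, 3, 94]
`print(b)` → prints [2, 69, 3, 307]
`print(c)` → prints [8, 2, 963, 3, 94]

Answer:
[8, 2, 963, 3, 94]
[2, 69, 3, 307]
[8, 2, 963, 3, 94]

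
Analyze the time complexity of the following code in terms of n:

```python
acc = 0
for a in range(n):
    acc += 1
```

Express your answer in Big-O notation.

Each loop level contributes: n. Multiplying the contributions gives O(n).

Answer: O(n)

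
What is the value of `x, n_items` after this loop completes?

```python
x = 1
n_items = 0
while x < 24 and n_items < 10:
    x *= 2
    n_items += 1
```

Double until >= 24 or 10 iterations
`x, n_items` takes the values: (1, 0) → (2, 0) → (2, 1) → (4, 1) → (4, 2) → (8, 2) → (8, 3) → (16, 3) → (16, 4) → (32, 4) → (32, 5)

Answer: 32, 5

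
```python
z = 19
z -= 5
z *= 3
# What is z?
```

Trace:
`z = 19` → z = 19
`z -= 5` → z = 14
`z *= 3` → z = 42
So z = 42

Answer: 42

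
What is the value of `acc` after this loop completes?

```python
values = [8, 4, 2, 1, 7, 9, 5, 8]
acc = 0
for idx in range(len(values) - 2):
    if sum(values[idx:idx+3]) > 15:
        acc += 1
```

Count windows with sum > 15
`acc` takes the values: 0 → 1 → 2 → 3

Answer: 3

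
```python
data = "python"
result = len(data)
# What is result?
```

Trace:
`data = "python"` → data = 'python'
`result = len(data)` → result = 6
So result = 6

Answer: 6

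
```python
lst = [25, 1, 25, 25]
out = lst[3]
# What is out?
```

Trace:
`lst = [25, 1, 25, 25]` → lst = [25, 1, 25, 25]
`out = lst[3]` → out = 25
So out = 25

Answer: 25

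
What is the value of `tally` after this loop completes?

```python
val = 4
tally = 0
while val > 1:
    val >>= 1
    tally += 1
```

Count right shifts until 1
`tally` takes the values: 0 → 1 → 2

Answer: 2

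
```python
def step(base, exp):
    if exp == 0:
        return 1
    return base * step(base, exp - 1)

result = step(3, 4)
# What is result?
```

step(3, 4) = 3 * 3 * 3 * 3 = 81

Answer: 81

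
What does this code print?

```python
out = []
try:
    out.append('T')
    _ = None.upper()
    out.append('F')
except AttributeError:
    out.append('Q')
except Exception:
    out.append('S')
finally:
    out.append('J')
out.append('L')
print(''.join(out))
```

Execution trace: 'T' (try body) → 'Q' (except AttributeError) → 'J' (finally) → 'L' (after the try/except). Output: TQJL

Answer: TQJL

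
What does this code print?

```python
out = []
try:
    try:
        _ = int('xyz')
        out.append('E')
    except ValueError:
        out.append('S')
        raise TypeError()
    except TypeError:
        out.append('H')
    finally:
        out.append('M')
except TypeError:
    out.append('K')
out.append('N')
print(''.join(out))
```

Execution trace: 'S' (inner except ValueError) → 'M' (inner finally) → 'K' (outer except TypeError) → 'N' (after the try/except). Output: SMKN

Answer: SMKN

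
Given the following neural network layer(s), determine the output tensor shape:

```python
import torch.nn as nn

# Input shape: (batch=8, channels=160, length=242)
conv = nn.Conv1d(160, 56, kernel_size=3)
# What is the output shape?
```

Input: (8, 160, 242) -> Output: (8, 56, 240)

Answer: (8, 56, 240)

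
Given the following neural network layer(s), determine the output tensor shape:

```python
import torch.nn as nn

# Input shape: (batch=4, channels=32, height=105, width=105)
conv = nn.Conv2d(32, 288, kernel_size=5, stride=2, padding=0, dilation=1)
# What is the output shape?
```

Input: (4, 32, 105, 105) -> Output: (4, 288, 51, 51)

Answer: (4, 288, 51, 51)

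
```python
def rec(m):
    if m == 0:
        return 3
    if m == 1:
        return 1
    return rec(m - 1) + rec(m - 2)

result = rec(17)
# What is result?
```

Build up from base cases: rec(0)=3, rec(1)=1, rec(2)=4, rec(3)=5, rec(4)=9, rec(5)=14, rec(6)=23, ..., rec(17)=4558

Answer: 4558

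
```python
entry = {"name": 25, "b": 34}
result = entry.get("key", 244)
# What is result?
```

Trace:
`entry = {"name": 25, "b": 34}` → entry = {'name': 25, 'b': 34}
`result = entry.get("key", 244)` → result = 244
So result = 244

Answer: 244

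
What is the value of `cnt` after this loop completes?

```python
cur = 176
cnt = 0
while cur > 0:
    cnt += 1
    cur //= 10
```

Count digits by repeated division by 10
`cnt` takes the values: 0 → 1 → 2 → 3

Answer: 3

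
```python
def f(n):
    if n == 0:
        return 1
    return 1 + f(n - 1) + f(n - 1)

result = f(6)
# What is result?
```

f(n) = 1 + 2·f(n-1), f(0)=1. Closed form: (1+1)·2^6 - 1 = 127.

Answer: 127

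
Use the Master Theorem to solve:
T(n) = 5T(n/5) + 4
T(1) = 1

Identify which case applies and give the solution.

a=5, b=5, f(n)=4. log_5(5) = 1. Since c=0 < 1, Case 1 applies: T(n) = Θ(n^log_b(a)) = O(n).

Answer: O(n) - Case 1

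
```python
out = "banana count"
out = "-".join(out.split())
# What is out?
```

Trace:
`out = "banana count"` → out = 'banana count'
`out = "-".join(out.split())` → out = 'banana-count'
So out = 'banana-count'

Answer: 'banana-count'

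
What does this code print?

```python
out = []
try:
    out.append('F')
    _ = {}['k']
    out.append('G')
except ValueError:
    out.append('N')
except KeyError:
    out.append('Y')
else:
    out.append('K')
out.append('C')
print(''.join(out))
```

Execution trace: 'F' (try body) → 'Y' (except KeyError) → 'C' (after the try/except). Output: FYC

Answer: FYC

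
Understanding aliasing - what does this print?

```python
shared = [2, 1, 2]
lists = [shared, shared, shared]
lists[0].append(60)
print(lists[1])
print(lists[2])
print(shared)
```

Key concept: list of same reference.
Step by step:
`shared = [2, 1, 2]` → shared = [2, 1, 2]
`lists = [shared, shared, shared]` → lists = [[2, 1, 2], [2, 1, 2], [2, 1, 2]]
`lists[0].append(60)` → shared = [2, 1, 2, 60]; lists = [[2, 1, 2, 60], [2, 1, 2, 60], [2, 1, 2, 60]]
`print(lists[1])` → prints [2, 1, 2, 60]
`print(lists[2])` → prints [2, 1, 2, 60]
`print(shared)` → prints [2, 1, 2, 60]

Answer:
[2, 1, 2, 60]
[2, 1, 2, 60]
[2, 1, 2, 60]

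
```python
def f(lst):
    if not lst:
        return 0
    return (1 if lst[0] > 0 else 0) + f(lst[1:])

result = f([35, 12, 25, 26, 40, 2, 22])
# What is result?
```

Count of positive elements in [35, 12, 25, 26, 40, 2, 22] = 7

Answer: 7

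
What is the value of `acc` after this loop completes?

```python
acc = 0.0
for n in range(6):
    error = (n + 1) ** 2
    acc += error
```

Sum of squared losses 1² + 2² + ... + 6²
`acc` takes the values: 0.0 → 1.0 → 5.0 → 14.0 → 30.0 → 55.0 → 91.0

Answer: 91.0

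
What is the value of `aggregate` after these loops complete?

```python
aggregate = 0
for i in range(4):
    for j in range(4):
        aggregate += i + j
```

Sum of all i+j for i,j in 4x4
`aggregate` takes the values: 0 → 1 → 3 → 6 → 7 → 9 → 12 → 16 → 18 → 21 → 25 → 30 → 33 → 37 → 42 → 48

Answer: 48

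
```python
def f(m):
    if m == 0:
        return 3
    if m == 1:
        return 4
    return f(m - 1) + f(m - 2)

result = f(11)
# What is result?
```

Build up from base cases: f(0)=3, f(1)=4, f(2)=7, f(3)=11, f(4)=18, f(5)=29, f(6)=47, ..., f(11)=521

Answer: 521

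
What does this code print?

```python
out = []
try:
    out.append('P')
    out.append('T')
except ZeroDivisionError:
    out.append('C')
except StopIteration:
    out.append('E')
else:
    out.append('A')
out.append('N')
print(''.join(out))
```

Execution trace: 'P' (try body) → 'T' (try body, no exception) → 'A' (else) → 'N' (after the try/except). Output: PTAN

Answer: PTAN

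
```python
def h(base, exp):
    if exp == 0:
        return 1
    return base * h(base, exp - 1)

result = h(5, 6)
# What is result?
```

h(5, 6) = 5 * 5 * 5 * 5 * 5 * 5 = 15625

Answer: 15625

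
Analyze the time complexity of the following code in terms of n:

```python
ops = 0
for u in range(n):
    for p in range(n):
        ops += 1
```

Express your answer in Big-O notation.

Each loop level contributes: n × n. Multiplying the contributions gives O(n^2).

Answer: O(n^2)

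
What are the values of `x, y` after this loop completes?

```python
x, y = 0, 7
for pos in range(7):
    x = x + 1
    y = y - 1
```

x goes 0→7, y goes 7→0
`x, y` takes the values: (0, 7) → (1, 7) → (1, 6) → (2, 6) → (2, 5) → (3, 5) → (3, 4) → (4, 4) → (4, 3) → (5, 3) → (5, 2) → (6, 2) → (6, 1) → (7, 1) → (7, 0)

Answer: 7, 0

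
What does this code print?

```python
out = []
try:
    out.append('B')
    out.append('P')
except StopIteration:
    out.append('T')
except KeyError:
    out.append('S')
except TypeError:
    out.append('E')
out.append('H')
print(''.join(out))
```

Execution trace: 'B' (try body) → 'P' (try body, no exception) → 'H' (after the try/except). Output: BPH

Answer: BPH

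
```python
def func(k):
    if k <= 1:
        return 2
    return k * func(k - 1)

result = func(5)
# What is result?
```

func(5) = 5 * 4 * 3 * 2 * 2 = 240

Answer: 240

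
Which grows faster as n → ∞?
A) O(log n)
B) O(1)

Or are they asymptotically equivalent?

O(log n) vs O(1): Higher order terms dominate.

Answer: A) O(log n) grows faster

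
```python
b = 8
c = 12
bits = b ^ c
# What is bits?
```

Trace:
`b = 8` → b = 8
`c = 12` → c = 12
`bits = b ^ c` → bits = 4
So bits = 4

Answer: 4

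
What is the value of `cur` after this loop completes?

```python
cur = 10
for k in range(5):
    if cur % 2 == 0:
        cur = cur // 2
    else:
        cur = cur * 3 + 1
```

Collatz-style transformation from 10
`cur` takes the values: 10 → 5 → 16 → 8 → 4 → 2

Answer: 2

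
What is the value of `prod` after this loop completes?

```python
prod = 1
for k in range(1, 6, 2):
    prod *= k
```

Product of 1, 3, 5, ... up to 5
`prod` takes the values: 1 → 3 → 15

Answer: 15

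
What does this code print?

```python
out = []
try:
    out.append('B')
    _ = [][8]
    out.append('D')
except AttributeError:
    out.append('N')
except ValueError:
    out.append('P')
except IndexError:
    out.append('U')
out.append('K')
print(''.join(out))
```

Execution trace: 'B' (try body) → 'U' (except IndexError) → 'K' (after the try/except). Output: BUK

Answer: BUK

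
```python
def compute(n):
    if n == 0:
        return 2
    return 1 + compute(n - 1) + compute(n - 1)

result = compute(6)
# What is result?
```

compute(n) = 1 + 2·compute(n-1), compute(0)=2. Closed form: (2+1)·2^6 - 1 = 191.

Answer: 191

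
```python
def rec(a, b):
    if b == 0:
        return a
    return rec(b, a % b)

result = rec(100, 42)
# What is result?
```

rec(100, 42) -> rec(42, 16) -> rec(16, 10) -> rec(10, 6) -> rec(6, 4) -> rec(4, 2) -> rec(2, 0) -> 2

Answer: 2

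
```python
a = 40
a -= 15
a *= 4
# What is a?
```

Trace:
`a = 40` → a = 40
`a -= 15` → a = 25
`a *= 4` → a = 100
So a = 100

Answer: 100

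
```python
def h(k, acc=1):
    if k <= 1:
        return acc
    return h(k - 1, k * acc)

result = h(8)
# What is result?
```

Accumulator trace (n, acc): (8, 1) -> (7, 8) -> (6, 56) -> (5, 336) -> (4, 1680) -> (3, 6720) -> (2, 20160) -> (1, 40320) -> return 40320

Answer: 40320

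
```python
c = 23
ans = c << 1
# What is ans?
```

Trace:
`c = 23` → c = 23
`ans = c << 1` → ans = 46
So ans = 46

Answer: 46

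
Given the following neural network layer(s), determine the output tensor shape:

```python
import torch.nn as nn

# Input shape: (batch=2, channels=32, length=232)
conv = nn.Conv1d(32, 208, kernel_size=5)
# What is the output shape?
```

Input: (2, 32, 232) -> Output: (2, 208, 228)

Answer: (2, 208, 228)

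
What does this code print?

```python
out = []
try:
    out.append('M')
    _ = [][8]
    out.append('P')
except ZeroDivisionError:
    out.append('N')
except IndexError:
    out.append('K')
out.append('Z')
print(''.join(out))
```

Execution trace: 'M' (try body) → 'K' (except IndexError) → 'Z' (after the try/except). Output: MKZ

Answer: MKZ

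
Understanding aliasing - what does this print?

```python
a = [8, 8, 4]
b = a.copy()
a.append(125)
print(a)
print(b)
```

Key concept: list.copy() creates independent copy.
Step by step:
`a = [8, 8, 4]` → a = [8, 8, 4]
`b = a.copy()` → b = [8, 8, 4]
`a.append(125)` → a = [8, 8, 4, 125]
`print(a)` → prints [8, 8, 4, 125]
`print(b)` → prints [8, 8, 4]

Answer:
[8, 8, 4, 125]
[8, 8, 4]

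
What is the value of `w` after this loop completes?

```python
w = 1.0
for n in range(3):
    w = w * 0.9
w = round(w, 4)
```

Exponential decay: 1.0 * 0.9^3
`w` takes the values: 1.0 → 0.9 → 0.81 → 0.729

Answer: 0.729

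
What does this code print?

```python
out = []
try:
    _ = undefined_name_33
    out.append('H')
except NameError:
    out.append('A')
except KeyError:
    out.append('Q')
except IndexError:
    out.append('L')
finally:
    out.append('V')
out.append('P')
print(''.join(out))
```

Execution trace: 'A' (except NameError) → 'V' (finally) → 'P' (after the try/except). Output: AVP

Answer: AVP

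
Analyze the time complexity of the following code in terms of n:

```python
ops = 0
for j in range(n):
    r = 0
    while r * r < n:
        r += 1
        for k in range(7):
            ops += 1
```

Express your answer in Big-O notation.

Each loop level contributes: n × √n × 1. Multiplying the contributions gives O(n√n).

Answer: O(n√n)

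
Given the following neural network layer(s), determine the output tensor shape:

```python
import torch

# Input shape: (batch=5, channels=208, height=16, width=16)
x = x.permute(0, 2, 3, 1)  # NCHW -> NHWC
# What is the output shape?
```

Input: (5, 208, 16, 16) -> Output: (5, 16, 16, 208)

Answer: (5, 16, 16, 208)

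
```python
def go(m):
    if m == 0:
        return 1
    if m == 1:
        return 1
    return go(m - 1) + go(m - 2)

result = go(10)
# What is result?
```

Build up from base cases: go(0)=1, go(1)=1, go(2)=2, go(3)=3, go(4)=5, go(5)=8, go(6)=13, ..., go(10)=89

Answer: 89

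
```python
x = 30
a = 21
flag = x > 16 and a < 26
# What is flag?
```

Trace:
`x = 30` → x = 30
`a = 21` → a = 21
`flag = x > 16 and a < 26` → flag = True
So flag = True

Answer: True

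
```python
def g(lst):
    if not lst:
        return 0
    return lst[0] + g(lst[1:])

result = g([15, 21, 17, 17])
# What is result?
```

15 + 21 + 17 + 17 + 0 = 70

Answer: 70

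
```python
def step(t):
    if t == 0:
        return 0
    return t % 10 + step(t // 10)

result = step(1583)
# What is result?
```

Sum of digits of 1583: 3 + 8 + 5 + 1 = 17

Answer: 17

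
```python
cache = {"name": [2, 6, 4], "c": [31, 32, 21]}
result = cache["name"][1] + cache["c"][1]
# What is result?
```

Trace:
`cache = {"name": [2, 6, 4], "c": [31, 32, 21]}` → cache = {'name': [2, 6, 4], 'c': [31, 32, 21]}
`result = cache["name"][1] + cache["c"][1]` → result = 38
So result = 38

Answer: 38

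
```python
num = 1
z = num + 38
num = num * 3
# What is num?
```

Trace:
`num = 1` → num = 1
`z = num + 38` → z = 39
`num = num * 3` → num = 3
So num = 3

Answer: 3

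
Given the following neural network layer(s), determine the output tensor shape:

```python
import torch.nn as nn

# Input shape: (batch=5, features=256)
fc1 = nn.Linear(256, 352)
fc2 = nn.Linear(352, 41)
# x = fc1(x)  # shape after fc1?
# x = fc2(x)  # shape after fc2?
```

Input: (5, 256) -> after fc1: (5, 352) -> Output: (5, 41)

Answer: (5, 41)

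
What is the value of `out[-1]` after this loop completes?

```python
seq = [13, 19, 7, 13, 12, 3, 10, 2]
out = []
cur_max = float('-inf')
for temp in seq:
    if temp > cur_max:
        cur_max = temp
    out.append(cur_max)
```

Running max ends at 19
`out` takes the values: [] → [13] → [13, 19] → [13, 19, 19] → [13, 19, 19, 19] → [13, 19, 19, 19, 19] → [13, 19, 19, 19, 19, 19] → [13, 19, 19, 19, 19, 19, 19] → [13, 19, 19, 19, 19, 19, 19, 19]
So `out[-1]` = 19

Answer: 19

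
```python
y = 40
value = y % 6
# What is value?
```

Trace:
`y = 40` → y = 40
`value = y % 6` → value = 4
So value = 4

Answer: 4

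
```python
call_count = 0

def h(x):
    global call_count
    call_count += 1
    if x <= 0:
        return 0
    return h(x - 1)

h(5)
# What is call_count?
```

Linear recursion stepping by 1: 6 calls from x=5 down to ≤0.

Answer: 6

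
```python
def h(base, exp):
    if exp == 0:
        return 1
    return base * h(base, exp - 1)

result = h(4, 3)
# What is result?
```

h(4, 3) = 4 * 4 * 4 = 64

Answer: 64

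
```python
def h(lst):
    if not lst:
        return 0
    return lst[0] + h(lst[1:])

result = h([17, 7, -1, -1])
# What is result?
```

17 + 7 + (-1) + (-1) + 0 = 22

Answer: 22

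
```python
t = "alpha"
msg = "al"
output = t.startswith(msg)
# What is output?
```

Trace:
`t = "alpha"` → t = 'alpha'
`msg = "al"` → msg = 'al'
`output = t.startswith(msg)` → output = True
So output = True

Answer: True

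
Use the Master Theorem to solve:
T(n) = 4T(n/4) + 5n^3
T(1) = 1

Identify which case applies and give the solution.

a=4, b=4, f(n)=5n^3. log_4(4) = 1. Since c=3 > 1 and the regularity condition holds (4(n/4)^3 = (4/4^3)n^3 with 4/4^3 < 1), Case 3 applies: T(n) = Θ(f(n)) = O(n^3).

Answer: O(n^3) - Case 3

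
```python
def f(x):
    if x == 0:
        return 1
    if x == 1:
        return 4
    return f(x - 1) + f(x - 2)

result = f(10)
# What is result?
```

Build up from base cases: f(0)=1, f(1)=4, f(2)=5, f(3)=9, f(4)=14, f(5)=23, f(6)=37, ..., f(10)=254

Answer: 254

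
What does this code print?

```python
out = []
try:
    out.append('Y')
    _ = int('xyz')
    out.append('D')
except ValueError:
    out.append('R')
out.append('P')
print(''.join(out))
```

Execution trace: 'Y' (try body) → 'R' (except ValueError) → 'P' (after the try/except). Output: YRP

Answer: YRP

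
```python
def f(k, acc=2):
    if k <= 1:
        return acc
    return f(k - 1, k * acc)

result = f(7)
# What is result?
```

Accumulator trace (n, acc): (7, 2) -> (6, 14) -> (5, 84) -> (4, 420) -> (3, 1680) -> (2, 5040) -> (1, 10080) -> return 10080

Answer: 10080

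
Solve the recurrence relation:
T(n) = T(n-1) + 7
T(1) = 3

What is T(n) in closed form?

Unrolling: T(n) = T(1) + 7·(n-1) = 3 + 7(n-1) = 7n - 4.

Answer: T(n) = 7n - 4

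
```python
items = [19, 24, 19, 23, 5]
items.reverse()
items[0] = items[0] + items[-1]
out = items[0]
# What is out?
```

Trace:
`items = [19, 24, 19, 23, 5]` → items = [19, 24, 19, 23, 5]
`items.reverse()` → items = [5, 23, 19, 24, 19]
`items[0] = items[0] + items[-1]` → items = [24, 23, 19, 24, 19]
`out = items[0]` → out = 24
So out = 24

Answer: 24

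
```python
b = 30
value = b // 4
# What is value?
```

Trace:
`b = 30` → b = 30
`value = b // 4` → value = 7
So value = 7

Answer: 7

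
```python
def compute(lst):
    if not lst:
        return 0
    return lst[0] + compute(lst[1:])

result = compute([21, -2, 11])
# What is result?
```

21 + (-2) + 11 + 0 = 30

Answer: 30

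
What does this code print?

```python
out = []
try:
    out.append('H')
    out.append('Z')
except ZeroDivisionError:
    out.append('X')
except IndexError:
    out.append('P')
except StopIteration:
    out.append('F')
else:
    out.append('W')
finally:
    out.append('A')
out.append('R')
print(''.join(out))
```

Execution trace: 'H' (try body) → 'Z' (try body, no exception) → 'W' (else) → 'A' (finally) → 'R' (after the try/except). Output: HZWAR

Answer: HZWAR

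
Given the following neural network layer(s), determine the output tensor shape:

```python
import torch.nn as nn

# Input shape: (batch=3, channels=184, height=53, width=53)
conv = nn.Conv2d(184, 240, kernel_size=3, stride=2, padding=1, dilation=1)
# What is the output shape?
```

Input: (3, 184, 53, 53) -> Output: (3, 240, 27, 27)

Answer: (3, 240, 27, 27)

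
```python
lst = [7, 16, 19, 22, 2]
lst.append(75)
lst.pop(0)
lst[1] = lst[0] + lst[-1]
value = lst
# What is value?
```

Trace:
`lst = [7, 16, 19, 22, 2]` → lst = [7, 16, 19, 22, 2]
`lst.append(75)` → lst = [7, 16, 19, 22, 2, 75]
`lst.pop(0)` → lst = [16, 19, 22, 2, 75]
`lst[1] = lst[0] + lst[-1]` → lst = [16, 91, 22, 2, 75]
`value = lst` → value = [16, 91, 22, 2, 75]
So value = [16, 91, 22, 2, 75]

Answer: [16, 91, 22, 2, 75]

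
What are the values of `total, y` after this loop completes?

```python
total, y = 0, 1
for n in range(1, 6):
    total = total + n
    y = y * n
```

Sum and factorial of 1 to 5
`total, y` takes the values: (0, 1) → (1, 1) → (3, 1) → (3, 2) → (6, 2) → (6, 6) → (10, 6) → (10, 24) → (15, 24) → (15, 120)

Answer: 15, 120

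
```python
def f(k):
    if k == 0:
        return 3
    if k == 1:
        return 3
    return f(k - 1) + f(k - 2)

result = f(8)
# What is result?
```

Build up from base cases: f(0)=3, f(1)=3, f(2)=6, f(3)=9, f(4)=15, f(5)=24, f(6)=39, ..., f(8)=102

Answer: 102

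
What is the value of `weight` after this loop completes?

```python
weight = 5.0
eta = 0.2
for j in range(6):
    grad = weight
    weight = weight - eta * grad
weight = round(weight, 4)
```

Gradient descent: w = 5.0 * (1 - 0.2)^6
`weight` takes the values: 5.0 → 4.0 → 3.2 → 2.56 → 2.048 → 1.6384 → 1.31072 → 1.3107

Answer: 1.3107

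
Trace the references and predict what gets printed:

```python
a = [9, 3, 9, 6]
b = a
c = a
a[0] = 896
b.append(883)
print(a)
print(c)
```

Key concept: multiple aliases.
Step by step:
`a = [9, 3, 9, 6]` → a = [9, 3, 9, 6]
`b = a` → b = [9, 3, 9, 6] (same object as a)
`c = a` → c = [9, 3, 9, 6] (same object as a, b)
`a[0] = 896` → a = [896, 3, 9, 6] (same object as b, c); b = [896, 3, 9, 6] (same object as a, c); c = [896, 3, 9, 6] (same object as a, b)
`b.append(883)` → a = [896, 3, 9, 6, 883] (same object as b, c); b = [896, 3, 9, 6, 883] (same object as a, c); c = [896, 3, 9, 6, 883] (same object as a, b)
`print(a)` → prints [896, 3, 9, 6, 883]
`print(c)` → prints [896, 3, 9, 6, 883]

Answer:
[896, 3, 9, 6, 883]
[896, 3, 9, 6, 883]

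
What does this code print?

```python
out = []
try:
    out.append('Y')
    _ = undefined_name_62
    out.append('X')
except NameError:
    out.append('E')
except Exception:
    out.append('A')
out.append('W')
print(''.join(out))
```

Execution trace: 'Y' (try body) → 'E' (except NameError) → 'W' (after the try/except). Output: YEW

Answer: YEW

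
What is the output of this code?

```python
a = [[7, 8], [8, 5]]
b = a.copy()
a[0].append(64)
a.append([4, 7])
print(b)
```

Key concept: shallow copy with nested lists.
Step by step:
`a = [[7, 8], [8, 5]]` → a = [[7, 8], [8, 5]]
`b = a.copy()` → b = [[7, 8], [8, 5]]
`a[0].append(64)` → a = [[7, 8, 64], [8, 5]]; b = [[7, 8, 64], [8, 5]]
`a.append([4, 7])` → a = [[7, 8, 64], [8, 5], [4, 7]]
`print(b)` → prints [[7, 8, 64], [8, 5]]

Answer: [[7, 8, 64], [8, 5]]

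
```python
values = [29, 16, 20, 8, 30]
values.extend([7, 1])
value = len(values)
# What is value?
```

Trace:
`values = [29, 16, 20, 8, 30]` → values = [29, 16, 20, 8, 30]
`values.extend([7, 1])` → values = [29, 16, 20, 8, 30, 7, 1]
`value = len(values)` → value = 7
So value = 7

Answer: 7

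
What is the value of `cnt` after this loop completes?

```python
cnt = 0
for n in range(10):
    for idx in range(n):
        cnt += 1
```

Triangle number: 0+1+2+...+9
`cnt` takes the values: 0 → 1 → 2 → 3 → 4 → 5 → 6 → 7 → 8 → 9 → 10 → 11 → 12 → 13 → 14 → 15 → 16 → 17 → 18 → 19 → 20 → 21 → 22 → 23 → 24 → 25 → 26 → 27 → 28 → 29 → … → 41 → 42 → 43 → 44 → 45

Answer: 45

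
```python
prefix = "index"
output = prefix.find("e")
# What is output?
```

Trace:
`prefix = "index"` → prefix = 'index'
`output = prefix.find("e")` → output = 3
So output = 3

Answer: 3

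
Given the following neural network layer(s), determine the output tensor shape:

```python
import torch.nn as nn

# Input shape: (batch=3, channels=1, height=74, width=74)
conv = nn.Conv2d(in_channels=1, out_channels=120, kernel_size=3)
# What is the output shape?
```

Input: (3, 1, 74, 74) -> Output: (3, 120, 72, 72)

Answer: (3, 120, 72, 72)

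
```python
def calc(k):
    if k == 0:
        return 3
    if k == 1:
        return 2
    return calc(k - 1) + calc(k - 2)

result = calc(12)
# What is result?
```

Build up from base cases: calc(0)=3, calc(1)=2, calc(2)=5, calc(3)=7, calc(4)=12, calc(5)=19, calc(6)=31, ..., calc(12)=555

Answer: 555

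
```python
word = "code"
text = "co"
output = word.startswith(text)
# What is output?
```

Trace:
`word = "code"` → word = 'code'
`text = "co"` → text = 'co'
`output = word.startswith(text)` → output = True
So output = True

Answer: True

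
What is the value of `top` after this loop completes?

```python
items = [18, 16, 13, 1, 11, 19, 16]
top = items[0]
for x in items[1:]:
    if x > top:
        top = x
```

Maximum of [18, 16, 13, 1, 11, 19, 16]
`top` takes the values: 18 → 19

Answer: 19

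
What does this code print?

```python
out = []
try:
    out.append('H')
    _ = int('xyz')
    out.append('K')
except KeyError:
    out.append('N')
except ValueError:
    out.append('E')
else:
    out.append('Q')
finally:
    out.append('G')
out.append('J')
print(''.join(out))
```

Execution trace: 'H' (try body) → 'E' (except ValueError) → 'G' (finally) → 'J' (after the try/except). Output: HEGJ

Answer: HEGJ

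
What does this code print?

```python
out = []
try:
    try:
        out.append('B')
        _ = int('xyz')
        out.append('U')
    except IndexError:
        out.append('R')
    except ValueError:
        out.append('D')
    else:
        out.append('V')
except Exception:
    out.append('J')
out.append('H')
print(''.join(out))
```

Execution trace: 'B' (inner try body) → 'D' (inner except ValueError) → 'H' (after the try/except). Output: BDH

Answer: BDH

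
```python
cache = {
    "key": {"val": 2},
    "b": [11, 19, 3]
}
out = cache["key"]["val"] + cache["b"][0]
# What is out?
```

Trace:
`cache = { ...` → cache = {'key': {'val': 2}, 'b': [11, 19, 3]}
`out = cache["key"]["val"] + cache["b"][0]` → out = 13
So out = 13

Answer: 13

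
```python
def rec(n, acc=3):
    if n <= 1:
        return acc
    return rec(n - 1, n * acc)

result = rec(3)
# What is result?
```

Accumulator trace (n, acc): (3, 3) -> (2, 9) -> (1, 18) -> return 18

Answer: 18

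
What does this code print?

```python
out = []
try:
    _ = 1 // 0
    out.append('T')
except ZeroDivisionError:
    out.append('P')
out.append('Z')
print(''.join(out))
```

Execution trace: 'P' (except ZeroDivisionError) → 'Z' (after the try/except). Output: PZ

Answer: PZ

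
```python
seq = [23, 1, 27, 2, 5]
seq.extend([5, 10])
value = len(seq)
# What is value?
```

Trace:
`seq = [23, 1, 27, 2, 5]` → seq = [23, 1, 27, 2, 5]
`seq.extend([5, 10])` → seq = [23, 1, 27, 2, 5, 5, 10]
`value = len(seq)` → value = 7
So value = 7

Answer: 7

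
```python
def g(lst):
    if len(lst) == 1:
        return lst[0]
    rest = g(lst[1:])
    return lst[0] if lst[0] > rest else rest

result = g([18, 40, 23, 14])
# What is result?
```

Recursive max over [18, 40, 23, 14] = 40

Answer: 40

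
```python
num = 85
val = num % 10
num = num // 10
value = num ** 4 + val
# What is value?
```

Trace:
`num = 85` → num = 85
`val = num % 10` → val = 5
`num = num // 10` → num = 8
`value = num ** 4 + val` → value = 4101
So value = 4101

Answer: 4101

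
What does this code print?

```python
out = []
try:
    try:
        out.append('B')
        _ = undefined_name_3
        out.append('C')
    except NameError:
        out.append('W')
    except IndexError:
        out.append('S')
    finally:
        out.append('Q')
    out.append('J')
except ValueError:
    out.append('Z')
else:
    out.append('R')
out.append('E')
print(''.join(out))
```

Execution trace: 'B' (inner try body) → 'W' (inner except NameError) → 'Q' (inner finally) → 'J' (try body, no exception) → 'R' (else) → 'E' (after the try/except). Output: BWQJRE

Answer: BWQJRE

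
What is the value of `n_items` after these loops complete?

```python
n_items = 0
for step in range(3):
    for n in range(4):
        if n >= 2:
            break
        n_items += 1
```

Inner breaks at 2, outer runs 3 times
`n_items` takes the values: 0 → 1 → 2 → 3 → 4 → 5 → 6

Answer: 6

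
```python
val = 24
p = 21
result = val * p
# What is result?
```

Trace:
`val = 24` → val = 24
`p = 21` → p = 21
`result = val * p` → result = 504
So result = 504

Answer: 504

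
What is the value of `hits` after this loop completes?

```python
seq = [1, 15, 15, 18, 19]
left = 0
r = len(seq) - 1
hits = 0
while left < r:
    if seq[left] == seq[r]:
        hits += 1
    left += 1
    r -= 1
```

Count matching pairs from ends
`hits` takes the values: 0

Answer: 0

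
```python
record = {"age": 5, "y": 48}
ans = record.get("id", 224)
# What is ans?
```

Trace:
`record = {"age": 5, "y": 48}` → record = {'age': 5, 'y': 48}
`ans = record.get("id", 224)` → ans = 224
So ans = 224

Answer: 224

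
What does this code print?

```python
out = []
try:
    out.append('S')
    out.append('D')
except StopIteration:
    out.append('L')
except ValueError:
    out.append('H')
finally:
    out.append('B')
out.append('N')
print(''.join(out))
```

Execution trace: 'S' (try body) → 'D' (try body, no exception) → 'B' (finally) → 'N' (after the try/except). Output: SDBN

Answer: SDBN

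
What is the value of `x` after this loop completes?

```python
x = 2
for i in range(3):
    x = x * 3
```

Multiply by 3, 3 times: 2 * 3^3 = 54
`x` takes the values: 2 → 6 → 18 → 54

Answer: 54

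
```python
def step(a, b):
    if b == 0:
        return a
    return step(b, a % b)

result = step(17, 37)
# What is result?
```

step(17, 37) -> step(37, 17) -> step(17, 3) -> step(3, 2) -> step(2, 1) -> step(1, 0) -> 1

Answer: 1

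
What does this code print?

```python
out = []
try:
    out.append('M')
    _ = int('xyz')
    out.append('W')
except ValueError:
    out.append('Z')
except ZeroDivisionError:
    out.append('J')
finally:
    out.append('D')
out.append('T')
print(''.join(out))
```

Execution trace: 'M' (try body) → 'Z' (except ValueError) → 'D' (finally) → 'T' (after the try/except). Output: MZDT

Answer: MZDT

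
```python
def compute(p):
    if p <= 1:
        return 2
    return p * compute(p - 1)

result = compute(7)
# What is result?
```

compute(7) = 7 * 6 * 5 * 4 * 3 * 2 * 2 = 10080

Answer: 10080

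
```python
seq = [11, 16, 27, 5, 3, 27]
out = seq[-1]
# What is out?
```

Trace:
`seq = [11, 16, 27, 5, 3, 27]` → seq = [11, 16, 27, 5, 3, 27]
`out = seq[-1]` → out = 27
So out = 27

Answer: 27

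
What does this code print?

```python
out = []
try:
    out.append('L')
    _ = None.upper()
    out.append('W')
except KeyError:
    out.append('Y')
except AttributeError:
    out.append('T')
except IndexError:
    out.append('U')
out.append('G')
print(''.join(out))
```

Execution trace: 'L' (try body) → 'T' (except AttributeError) → 'G' (after the try/except). Output: LTG

Answer: LTG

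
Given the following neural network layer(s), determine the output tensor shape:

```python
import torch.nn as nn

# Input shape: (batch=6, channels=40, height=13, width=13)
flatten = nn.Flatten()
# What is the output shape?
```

Input: (6, 40, 13, 13) -> Output: (6, 6760)

Answer: (6, 6760)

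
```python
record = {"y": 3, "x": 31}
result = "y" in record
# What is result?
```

Trace:
`record = {"y": 3, "x": 31}` → record = {'y': 3, 'x': 31}
`result = "y" in record` → result = True
So result = True

Answer: True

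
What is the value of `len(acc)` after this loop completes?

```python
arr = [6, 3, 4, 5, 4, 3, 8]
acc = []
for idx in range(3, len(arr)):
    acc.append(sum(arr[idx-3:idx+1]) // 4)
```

Number of 4-element averages
`acc` takes the values: [] → [4] → [4, 4] → [4, 4, 4] → [4, 4, 4, 5]
So `len(acc)` = 4

Answer: 4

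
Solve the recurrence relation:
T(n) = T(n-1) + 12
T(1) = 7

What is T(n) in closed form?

Unrolling: T(n) = T(1) + 12·(n-1) = 7 + 12(n-1) = 12n - 5.

Answer: T(n) = 12n - 5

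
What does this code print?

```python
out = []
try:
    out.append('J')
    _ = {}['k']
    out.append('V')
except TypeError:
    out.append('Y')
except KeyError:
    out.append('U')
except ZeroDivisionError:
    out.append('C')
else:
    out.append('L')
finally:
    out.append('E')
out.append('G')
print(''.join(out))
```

Execution trace: 'J' (try body) → 'U' (except KeyError) → 'E' (finally) → 'G' (after the try/except). Output: JUEG

Answer: JUEG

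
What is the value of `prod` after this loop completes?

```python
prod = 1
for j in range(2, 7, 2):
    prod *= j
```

Product of even numbers 2 to 6
`prod` takes the values: 1 → 2 → 8 → 48

Answer: 48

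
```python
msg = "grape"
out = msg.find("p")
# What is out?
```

Trace:
`msg = "grape"` → msg = 'grape'
`out = msg.find("p")` → out = 3
So out = 3

Answer: 3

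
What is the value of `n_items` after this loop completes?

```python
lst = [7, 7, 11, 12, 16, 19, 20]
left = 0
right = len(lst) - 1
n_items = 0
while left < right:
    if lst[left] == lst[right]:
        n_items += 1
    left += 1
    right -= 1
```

Count matching pairs from ends
`n_items` takes the values: 0

Answer: 0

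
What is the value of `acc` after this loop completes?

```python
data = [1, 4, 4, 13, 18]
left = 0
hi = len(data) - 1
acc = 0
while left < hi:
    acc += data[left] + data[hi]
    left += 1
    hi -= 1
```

Sum of pairs from ends
`acc` takes the values: 0 → 19 → 36

Answer: 36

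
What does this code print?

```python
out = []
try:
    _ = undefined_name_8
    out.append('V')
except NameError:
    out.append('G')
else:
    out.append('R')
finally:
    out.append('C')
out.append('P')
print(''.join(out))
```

Execution trace: 'G' (except NameError) → 'C' (finally) → 'P' (after the try/except). Output: GCP

Answer: GCP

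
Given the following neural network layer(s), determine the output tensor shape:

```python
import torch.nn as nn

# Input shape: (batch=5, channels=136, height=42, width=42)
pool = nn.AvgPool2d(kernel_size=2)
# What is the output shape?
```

Input: (5, 136, 42, 42) -> Output: (5, 136, 21, 21)

Answer: (5, 136, 21, 21)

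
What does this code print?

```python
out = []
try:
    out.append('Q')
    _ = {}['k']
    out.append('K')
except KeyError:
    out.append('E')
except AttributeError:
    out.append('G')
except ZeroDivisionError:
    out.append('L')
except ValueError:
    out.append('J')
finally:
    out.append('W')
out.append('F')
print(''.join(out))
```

Execution trace: 'Q' (try body) → 'E' (except KeyError) → 'W' (finally) → 'F' (after the try/except). Output: QEWF

Answer: QEWF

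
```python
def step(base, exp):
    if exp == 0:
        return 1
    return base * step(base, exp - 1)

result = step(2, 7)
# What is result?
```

step(2, 7) = 2 * 2 * 2 * 2 * 2 * 2 * 2 = 128

Answer: 128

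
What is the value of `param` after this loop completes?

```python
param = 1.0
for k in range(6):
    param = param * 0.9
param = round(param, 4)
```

Exponential decay: 1.0 * 0.9^6
`param` takes the values: 1.0 → 0.9 → 0.81 → 0.729 → 0.6561 → 0.59049 → 0.531441 → 0.5314

Answer: 0.5314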